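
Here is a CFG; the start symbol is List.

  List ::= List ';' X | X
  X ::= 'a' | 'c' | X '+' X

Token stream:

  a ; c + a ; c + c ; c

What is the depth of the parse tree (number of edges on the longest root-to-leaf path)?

[List [List [List [List [X a]] ; [X [X c] + [X a]]] ; [X [X c] + [X c]]] ; [X c]]

5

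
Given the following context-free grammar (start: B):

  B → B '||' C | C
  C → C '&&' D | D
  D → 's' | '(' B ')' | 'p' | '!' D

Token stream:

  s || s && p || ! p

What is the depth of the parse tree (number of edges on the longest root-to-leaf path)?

[B [B [B [C [D s]]] || [C [C [D s]] && [D p]]] || [C [D ! [D p]]]]

5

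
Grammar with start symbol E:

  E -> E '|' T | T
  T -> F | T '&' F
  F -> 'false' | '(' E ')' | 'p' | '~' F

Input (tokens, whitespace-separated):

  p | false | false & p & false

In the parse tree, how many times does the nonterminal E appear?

[E [E [E [T [F p]]] | [T [F false]]] | [T [T [T [F false]] & [F p]] & [F false]]]

3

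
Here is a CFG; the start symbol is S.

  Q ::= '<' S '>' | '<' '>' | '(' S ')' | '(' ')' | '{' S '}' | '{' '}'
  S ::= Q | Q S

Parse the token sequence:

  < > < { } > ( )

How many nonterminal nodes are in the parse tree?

[S [Q < >] [S [Q < [S [Q { }]] >] [S [Q ( )]]]]

8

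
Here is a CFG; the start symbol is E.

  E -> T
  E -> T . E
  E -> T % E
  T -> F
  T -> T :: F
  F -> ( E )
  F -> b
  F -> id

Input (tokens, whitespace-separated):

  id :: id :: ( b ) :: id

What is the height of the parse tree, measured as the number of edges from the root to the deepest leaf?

[E [T [T [T [T [F id]] :: [F id]] :: [F ( [E [T [F b]]] )]] :: [F id]]]

7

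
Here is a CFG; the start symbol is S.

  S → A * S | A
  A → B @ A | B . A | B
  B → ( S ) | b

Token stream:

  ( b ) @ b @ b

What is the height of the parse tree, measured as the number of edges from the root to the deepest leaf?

[S [A [B ( [S [A [B b]]] )] @ [A [B b] @ [A [B b]]]]]

6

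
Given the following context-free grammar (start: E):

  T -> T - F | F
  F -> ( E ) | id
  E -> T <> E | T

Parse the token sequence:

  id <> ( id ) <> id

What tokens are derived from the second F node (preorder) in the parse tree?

( id )

[E [T [F id]] <> [E [T [F ( [E [T [F id]]] )]] <> [E [T [F id]]]]]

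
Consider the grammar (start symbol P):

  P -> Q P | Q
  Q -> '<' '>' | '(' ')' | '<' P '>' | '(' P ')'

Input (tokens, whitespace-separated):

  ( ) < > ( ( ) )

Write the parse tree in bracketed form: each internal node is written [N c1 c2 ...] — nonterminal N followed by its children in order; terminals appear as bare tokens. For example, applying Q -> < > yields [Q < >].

P
Q P
( ) P
( ) Q P
( ) < > P
( ) < > Q
( ) < > ( P )
( ) < > ( Q )
( ) < > ( ( ) )

[P [Q ( )] [P [Q < >] [P [Q ( [P [Q ( )]] )]]]]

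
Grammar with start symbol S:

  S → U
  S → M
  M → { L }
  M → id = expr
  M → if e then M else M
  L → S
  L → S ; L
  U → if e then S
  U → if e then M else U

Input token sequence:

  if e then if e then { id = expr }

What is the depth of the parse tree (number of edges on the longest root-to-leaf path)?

9

[S [U if e then [S [U if e then [S [M { [L [S [M id = expr]]] }]]]]]]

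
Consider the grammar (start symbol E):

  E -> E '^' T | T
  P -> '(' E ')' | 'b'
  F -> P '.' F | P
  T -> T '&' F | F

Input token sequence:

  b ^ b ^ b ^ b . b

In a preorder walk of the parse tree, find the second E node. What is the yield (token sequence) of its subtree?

[E [E [E [E [T [F [P b]]]] ^ [T [F [P b]]]] ^ [T [F [P b]]]] ^ [T [F [P b] . [F [P b]]]]]

b ^ b ^ b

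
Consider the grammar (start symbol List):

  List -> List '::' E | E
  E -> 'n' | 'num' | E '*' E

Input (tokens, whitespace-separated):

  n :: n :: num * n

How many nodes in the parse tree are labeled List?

3

[List [List [List [E n]] :: [E n]] :: [E [E num] * [E n]]]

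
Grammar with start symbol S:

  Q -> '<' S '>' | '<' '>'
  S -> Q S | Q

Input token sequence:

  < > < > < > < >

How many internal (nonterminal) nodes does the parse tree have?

8

[S [Q < >] [S [Q < >] [S [Q < >] [S [Q < >]]]]]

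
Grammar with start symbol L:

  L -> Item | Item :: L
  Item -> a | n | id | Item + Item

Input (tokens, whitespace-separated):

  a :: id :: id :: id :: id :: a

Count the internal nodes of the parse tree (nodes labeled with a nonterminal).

12

[L [Item a] :: [L [Item id] :: [L [Item id] :: [L [Item id] :: [L [Item id] :: [L [Item a]]]]]]]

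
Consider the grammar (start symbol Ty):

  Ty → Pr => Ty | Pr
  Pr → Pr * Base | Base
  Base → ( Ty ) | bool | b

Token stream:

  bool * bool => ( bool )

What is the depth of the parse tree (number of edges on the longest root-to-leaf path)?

7

[Ty [Pr [Pr [Base bool]] * [Base bool]] => [Ty [Pr [Base ( [Ty [Pr [Base bool]]] )]]]]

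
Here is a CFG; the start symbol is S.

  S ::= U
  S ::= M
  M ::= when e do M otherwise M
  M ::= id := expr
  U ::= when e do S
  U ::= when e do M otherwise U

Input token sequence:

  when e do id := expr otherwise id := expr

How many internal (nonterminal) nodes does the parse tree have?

[S [M when e do [M id := expr] otherwise [M id := expr]]]

4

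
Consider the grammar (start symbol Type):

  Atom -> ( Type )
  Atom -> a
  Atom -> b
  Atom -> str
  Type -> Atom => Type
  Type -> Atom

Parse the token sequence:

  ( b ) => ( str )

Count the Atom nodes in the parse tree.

4

[Type [Atom ( [Type [Atom b]] )] => [Type [Atom ( [Type [Atom str]] )]]]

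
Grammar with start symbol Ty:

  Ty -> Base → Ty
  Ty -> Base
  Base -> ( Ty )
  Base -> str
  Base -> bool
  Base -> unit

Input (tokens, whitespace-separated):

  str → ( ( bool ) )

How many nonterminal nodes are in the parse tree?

8

[Ty [Base str] → [Ty [Base ( [Ty [Base ( [Ty [Base bool]] )]] )]]]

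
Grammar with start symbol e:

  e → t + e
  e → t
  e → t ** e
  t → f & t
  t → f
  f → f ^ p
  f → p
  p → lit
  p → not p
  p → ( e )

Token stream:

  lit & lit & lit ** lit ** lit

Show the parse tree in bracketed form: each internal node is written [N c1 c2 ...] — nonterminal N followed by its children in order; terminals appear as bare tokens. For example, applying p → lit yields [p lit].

[e [t [f [p lit]] & [t [f [p lit]] & [t [f [p lit]]]]] ** [e [t [f [p lit]]] ** [e [t [f [p lit]]]]]]

e
t ** e
f & t ** e
p & t ** e
lit & t ** e
lit & f & t ** e
lit & p & t ** e
lit & lit & t ** e
lit & lit & f ** e
lit & lit & p ** e
lit & lit & lit ** e
lit & lit & lit ** t ** e
lit & lit & lit ** f ** e
lit & lit & lit ** p ** e
lit & lit & lit ** lit ** e
lit & lit & lit ** lit ** t
lit & lit & lit ** lit ** f
lit & lit & lit ** lit ** p
lit & lit & lit ** lit ** lit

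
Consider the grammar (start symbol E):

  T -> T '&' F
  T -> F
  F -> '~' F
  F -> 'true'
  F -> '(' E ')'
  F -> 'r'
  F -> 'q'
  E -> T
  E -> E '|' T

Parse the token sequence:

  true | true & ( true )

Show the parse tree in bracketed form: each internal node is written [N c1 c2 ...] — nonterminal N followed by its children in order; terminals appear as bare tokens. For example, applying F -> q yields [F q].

E
E | T
T | T
F | T
true | T
true | T & F
true | F & F
true | true & F
true | true & ( E )
true | true & ( T )
true | true & ( F )
true | true & ( true )

[E [E [T [F true]]] | [T [T [F true]] & [F ( [E [T [F true]]] )]]]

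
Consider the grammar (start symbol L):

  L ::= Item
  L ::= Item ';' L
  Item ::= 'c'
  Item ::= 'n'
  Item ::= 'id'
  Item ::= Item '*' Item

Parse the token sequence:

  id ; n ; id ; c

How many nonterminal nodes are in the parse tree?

8

[L [Item id] ; [L [Item n] ; [L [Item id] ; [L [Item c]]]]]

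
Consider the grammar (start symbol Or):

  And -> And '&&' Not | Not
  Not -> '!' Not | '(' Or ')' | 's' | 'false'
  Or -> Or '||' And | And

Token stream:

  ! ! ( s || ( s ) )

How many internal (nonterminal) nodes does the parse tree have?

[Or [And [Not ! [Not ! [Not ( [Or [Or [And [Not s]]] || [And [Not ( [Or [And [Not s]]] )]]] )]]]]]

14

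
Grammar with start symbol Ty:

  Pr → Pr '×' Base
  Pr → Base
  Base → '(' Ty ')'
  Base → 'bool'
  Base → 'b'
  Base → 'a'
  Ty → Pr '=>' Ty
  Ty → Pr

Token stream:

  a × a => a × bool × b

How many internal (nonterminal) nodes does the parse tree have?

[Ty [Pr [Pr [Base a]] × [Base a]] => [Ty [Pr [Pr [Pr [Base a]] × [Base bool]] × [Base b]]]]

12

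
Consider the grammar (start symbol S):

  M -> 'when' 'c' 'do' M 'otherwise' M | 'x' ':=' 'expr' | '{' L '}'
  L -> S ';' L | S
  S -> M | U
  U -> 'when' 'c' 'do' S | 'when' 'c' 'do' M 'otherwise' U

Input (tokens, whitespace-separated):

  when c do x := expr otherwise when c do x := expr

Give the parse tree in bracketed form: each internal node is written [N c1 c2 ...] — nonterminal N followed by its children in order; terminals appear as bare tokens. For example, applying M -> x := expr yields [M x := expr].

[S [U when c do [M x := expr] otherwise [U when c do [S [M x := expr]]]]]

S
U
when c do M otherwise U
when c do x := expr otherwise U
when c do x := expr otherwise when c do S
when c do x := expr otherwise when c do M
when c do x := expr otherwise when c do x := expr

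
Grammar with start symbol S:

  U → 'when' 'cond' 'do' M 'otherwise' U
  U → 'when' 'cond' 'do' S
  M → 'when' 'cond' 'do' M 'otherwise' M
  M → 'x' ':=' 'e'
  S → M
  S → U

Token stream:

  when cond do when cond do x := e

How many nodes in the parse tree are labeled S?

[S [U when cond do [S [U when cond do [S [M x := e]]]]]]

3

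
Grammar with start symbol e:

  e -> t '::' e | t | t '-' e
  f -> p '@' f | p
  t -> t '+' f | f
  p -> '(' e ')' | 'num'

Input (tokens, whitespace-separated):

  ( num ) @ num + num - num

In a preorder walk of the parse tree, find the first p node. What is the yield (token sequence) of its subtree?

( num )

[e [t [t [f [p ( [e [t [f [p num]]]] )] @ [f [p num]]]] + [f [p num]]] - [e [t [f [p num]]]]]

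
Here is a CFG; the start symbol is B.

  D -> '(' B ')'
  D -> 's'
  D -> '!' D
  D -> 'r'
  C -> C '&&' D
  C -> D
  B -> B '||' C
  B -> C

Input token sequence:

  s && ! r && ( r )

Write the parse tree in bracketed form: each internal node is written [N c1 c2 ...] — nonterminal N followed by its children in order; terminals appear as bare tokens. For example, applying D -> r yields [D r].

B
C
C && D
C && D && D
D && D && D
s && D && D
s && ! D && D
s && ! r && D
s && ! r && ( B )
s && ! r && ( C )
s && ! r && ( D )
s && ! r && ( r )

[B [C [C [C [D s]] && [D ! [D r]]] && [D ( [B [C [D r]]] )]]]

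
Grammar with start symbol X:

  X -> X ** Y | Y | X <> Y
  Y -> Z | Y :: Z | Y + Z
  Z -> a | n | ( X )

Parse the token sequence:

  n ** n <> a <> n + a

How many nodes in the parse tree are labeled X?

4

[X [X [X [X [Y [Z n]]] ** [Y [Z n]]] <> [Y [Z a]]] <> [Y [Y [Z n]] + [Z a]]]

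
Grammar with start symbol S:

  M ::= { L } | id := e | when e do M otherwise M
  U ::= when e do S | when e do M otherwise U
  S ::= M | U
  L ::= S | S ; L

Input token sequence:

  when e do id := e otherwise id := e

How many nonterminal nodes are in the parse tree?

[S [M when e do [M id := e] otherwise [M id := e]]]

4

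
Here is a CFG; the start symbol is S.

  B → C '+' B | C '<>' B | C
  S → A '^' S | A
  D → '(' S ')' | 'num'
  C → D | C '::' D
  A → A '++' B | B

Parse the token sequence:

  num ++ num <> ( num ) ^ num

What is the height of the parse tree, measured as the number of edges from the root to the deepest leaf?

[S [A [A [B [C [D num]]]] ++ [B [C [D num]] <> [B [C [D ( [S [A [B [C [D num]]]]] )]]]]] ^ [S [A [B [C [D num]]]]]]

11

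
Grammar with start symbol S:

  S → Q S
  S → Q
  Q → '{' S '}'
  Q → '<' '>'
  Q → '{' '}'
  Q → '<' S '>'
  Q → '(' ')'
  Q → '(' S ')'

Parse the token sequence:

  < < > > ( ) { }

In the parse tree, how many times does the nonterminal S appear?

[S [Q < [S [Q < >]] >] [S [Q ( )] [S [Q { }]]]]

4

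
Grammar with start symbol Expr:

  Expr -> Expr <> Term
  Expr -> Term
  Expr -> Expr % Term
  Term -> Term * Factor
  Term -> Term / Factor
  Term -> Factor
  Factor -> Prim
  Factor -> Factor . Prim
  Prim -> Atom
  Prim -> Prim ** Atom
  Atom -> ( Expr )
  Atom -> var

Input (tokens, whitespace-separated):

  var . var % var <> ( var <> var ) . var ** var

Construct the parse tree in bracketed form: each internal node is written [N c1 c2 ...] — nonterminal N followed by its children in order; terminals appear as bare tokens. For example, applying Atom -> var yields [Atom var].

[Expr [Expr [Expr [Term [Factor [Factor [Prim [Atom var]]] . [Prim [Atom var]]]]] % [Term [Factor [Prim [Atom var]]]]] <> [Term [Factor [Factor [Prim [Atom ( [Expr [Expr [Term [Factor [Prim [Atom var]]]]] <> [Term [Factor [Prim [Atom var]]]]] )]]] . [Prim [Prim [Atom var]] ** [Atom var]]]]]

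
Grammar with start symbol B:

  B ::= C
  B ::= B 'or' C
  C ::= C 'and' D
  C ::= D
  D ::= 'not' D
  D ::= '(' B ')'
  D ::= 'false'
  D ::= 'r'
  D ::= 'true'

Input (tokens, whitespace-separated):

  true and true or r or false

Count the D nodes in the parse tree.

4

[B [B [B [C [C [D true]] and [D true]]] or [C [D r]]] or [C [D false]]]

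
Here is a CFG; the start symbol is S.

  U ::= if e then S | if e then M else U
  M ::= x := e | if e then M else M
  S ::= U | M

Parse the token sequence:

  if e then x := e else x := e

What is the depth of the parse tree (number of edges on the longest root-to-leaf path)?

3

[S [M if e then [M x := e] else [M x := e]]]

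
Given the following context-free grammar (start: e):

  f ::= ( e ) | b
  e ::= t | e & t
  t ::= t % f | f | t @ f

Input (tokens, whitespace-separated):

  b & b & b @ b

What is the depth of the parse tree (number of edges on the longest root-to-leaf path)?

5

[e [e [e [t [f b]]] & [t [f b]]] & [t [t [f b]] @ [f b]]]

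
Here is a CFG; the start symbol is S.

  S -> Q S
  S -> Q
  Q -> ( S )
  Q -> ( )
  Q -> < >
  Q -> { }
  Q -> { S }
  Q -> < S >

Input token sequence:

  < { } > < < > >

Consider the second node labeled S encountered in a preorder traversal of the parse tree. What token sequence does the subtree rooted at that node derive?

[S [Q < [S [Q { }]] >] [S [Q < [S [Q < >]] >]]]

{ }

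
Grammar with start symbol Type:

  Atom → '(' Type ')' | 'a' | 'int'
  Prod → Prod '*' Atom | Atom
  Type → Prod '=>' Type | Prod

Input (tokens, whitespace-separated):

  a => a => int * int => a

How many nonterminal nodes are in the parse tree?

14

[Type [Prod [Atom a]] => [Type [Prod [Atom a]] => [Type [Prod [Prod [Atom int]] * [Atom int]] => [Type [Prod [Atom a]]]]]]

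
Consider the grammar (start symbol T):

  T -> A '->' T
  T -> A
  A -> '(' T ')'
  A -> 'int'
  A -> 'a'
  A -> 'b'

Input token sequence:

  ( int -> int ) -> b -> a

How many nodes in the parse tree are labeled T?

[T [A ( [T [A int] -> [T [A int]]] )] -> [T [A b] -> [T [A a]]]]

5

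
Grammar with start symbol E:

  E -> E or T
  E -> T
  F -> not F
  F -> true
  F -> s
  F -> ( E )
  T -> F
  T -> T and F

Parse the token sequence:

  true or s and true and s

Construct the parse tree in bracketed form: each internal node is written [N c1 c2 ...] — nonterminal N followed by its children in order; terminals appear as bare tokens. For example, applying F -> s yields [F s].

E
E or T
T or T
F or T
true or T
true or T and F
true or T and F and F
true or F and F and F
true or s and F and F
true or s and true and F
true or s and true and s

[E [E [T [F true]]] or [T [T [T [F s]] and [F true]] and [F s]]]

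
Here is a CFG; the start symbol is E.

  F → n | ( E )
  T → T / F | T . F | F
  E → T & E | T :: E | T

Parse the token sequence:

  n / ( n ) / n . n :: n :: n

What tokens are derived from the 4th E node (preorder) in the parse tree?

[E [T [T [T [T [F n]] / [F ( [E [T [F n]]] )]] / [F n]] . [F n]] :: [E [T [F n]] :: [E [T [F n]]]]]

n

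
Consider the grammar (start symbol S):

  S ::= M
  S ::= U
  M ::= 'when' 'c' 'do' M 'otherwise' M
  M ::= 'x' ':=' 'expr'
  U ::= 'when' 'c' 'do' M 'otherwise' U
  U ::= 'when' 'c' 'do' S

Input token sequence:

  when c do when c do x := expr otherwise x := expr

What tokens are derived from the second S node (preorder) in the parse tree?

[S [U when c do [S [M when c do [M x := expr] otherwise [M x := expr]]]]]

when c do x := expr otherwise x := expr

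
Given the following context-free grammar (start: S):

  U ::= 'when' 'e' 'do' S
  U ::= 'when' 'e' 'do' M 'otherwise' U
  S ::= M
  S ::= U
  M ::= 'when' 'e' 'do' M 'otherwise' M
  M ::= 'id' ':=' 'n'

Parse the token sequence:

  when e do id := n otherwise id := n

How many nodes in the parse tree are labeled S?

1

[S [M when e do [M id := n] otherwise [M id := n]]]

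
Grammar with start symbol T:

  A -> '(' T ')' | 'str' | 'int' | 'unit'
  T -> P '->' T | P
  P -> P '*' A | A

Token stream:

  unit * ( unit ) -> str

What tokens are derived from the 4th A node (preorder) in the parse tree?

[T [P [P [A unit]] * [A ( [T [P [A unit]]] )]] -> [T [P [A str]]]]

str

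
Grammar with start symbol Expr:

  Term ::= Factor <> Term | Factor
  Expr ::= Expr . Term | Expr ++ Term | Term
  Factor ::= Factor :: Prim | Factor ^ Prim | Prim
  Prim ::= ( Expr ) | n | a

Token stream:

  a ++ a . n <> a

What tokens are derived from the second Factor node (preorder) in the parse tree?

a

[Expr [Expr [Expr [Term [Factor [Prim a]]]] ++ [Term [Factor [Prim a]]]] . [Term [Factor [Prim n]] <> [Term [Factor [Prim a]]]]]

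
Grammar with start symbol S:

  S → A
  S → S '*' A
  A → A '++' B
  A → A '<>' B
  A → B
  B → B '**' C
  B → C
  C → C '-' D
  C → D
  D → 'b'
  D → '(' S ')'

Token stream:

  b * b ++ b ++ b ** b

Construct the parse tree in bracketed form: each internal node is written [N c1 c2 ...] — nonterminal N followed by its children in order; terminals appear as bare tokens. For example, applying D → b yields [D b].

S
S * A
A * A
B * A
C * A
D * A
b * A
b * A ++ B
b * A ++ B ++ B
b * B ++ B ++ B
b * C ++ B ++ B
b * D ++ B ++ B
b * b ++ B ++ B
b * b ++ C ++ B
b * b ++ D ++ B
b * b ++ b ++ B
b * b ++ b ++ B ** C
b * b ++ b ++ C ** C
b * b ++ b ++ D ** C
b * b ++ b ++ b ** C
b * b ++ b ++ b ** D
b * b ++ b ++ b ** b

[S [S [A [B [C [D b]]]]] * [A [A [A [B [C [D b]]]] ++ [B [C [D b]]]] ++ [B [B [C [D b]]] ** [C [D b]]]]]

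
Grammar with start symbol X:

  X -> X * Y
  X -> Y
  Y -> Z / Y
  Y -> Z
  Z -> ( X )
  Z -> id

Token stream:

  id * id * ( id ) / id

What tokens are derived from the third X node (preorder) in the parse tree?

id

[X [X [X [Y [Z id]]] * [Y [Z id]]] * [Y [Z ( [X [Y [Z id]]] )] / [Y [Z id]]]]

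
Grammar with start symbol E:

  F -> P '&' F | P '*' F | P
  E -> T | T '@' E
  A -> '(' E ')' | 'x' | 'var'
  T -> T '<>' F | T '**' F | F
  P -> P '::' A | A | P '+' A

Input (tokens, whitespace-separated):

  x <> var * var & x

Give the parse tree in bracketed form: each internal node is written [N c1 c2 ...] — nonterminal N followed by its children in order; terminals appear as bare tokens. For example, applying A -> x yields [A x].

[E [T [T [F [P [A x]]]] <> [F [P [A var]] * [F [P [A var]] & [F [P [A x]]]]]]]

E
T
T <> F
F <> F
P <> F
A <> F
x <> F
x <> P * F
x <> A * F
x <> var * F
x <> var * P & F
x <> var * A & F
x <> var * var & F
x <> var * var & P
x <> var * var & A
x <> var * var & x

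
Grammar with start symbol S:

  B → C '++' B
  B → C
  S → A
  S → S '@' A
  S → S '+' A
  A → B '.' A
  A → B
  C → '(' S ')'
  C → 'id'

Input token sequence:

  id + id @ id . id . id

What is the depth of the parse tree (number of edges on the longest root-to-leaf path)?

6

[S [S [S [A [B [C id]]]] + [A [B [C id]]]] @ [A [B [C id]] . [A [B [C id]] . [A [B [C id]]]]]]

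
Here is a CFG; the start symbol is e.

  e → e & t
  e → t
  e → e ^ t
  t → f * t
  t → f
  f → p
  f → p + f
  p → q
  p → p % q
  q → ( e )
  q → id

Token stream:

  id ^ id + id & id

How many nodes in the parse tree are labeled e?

3

[e [e [e [t [f [p [q id]]]]] ^ [t [f [p [q id]] + [f [p [q id]]]]]] & [t [f [p [q id]]]]]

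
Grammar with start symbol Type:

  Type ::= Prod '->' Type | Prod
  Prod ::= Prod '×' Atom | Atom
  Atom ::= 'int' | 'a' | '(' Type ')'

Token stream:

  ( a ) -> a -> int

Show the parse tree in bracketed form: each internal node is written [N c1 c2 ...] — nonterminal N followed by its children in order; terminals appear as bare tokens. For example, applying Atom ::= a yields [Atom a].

[Type [Prod [Atom ( [Type [Prod [Atom a]]] )]] -> [Type [Prod [Atom a]] -> [Type [Prod [Atom int]]]]]

Type
Prod -> Type
Atom -> Type
( Type ) -> Type
( Prod ) -> Type
( Atom ) -> Type
( a ) -> Type
( a ) -> Prod -> Type
( a ) -> Atom -> Type
( a ) -> a -> Type
( a ) -> a -> Prod
( a ) -> a -> Atom
( a ) -> a -> int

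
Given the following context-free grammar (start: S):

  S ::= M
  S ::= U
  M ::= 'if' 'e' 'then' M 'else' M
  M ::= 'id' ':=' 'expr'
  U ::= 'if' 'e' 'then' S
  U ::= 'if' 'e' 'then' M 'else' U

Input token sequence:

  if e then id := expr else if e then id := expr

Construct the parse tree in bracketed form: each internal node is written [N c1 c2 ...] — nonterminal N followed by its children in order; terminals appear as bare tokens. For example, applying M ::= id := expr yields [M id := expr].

S
U
if e then M else U
if e then id := expr else U
if e then id := expr else if e then S
if e then id := expr else if e then M
if e then id := expr else if e then id := expr

[S [U if e then [M id := expr] else [U if e then [S [M id := expr]]]]]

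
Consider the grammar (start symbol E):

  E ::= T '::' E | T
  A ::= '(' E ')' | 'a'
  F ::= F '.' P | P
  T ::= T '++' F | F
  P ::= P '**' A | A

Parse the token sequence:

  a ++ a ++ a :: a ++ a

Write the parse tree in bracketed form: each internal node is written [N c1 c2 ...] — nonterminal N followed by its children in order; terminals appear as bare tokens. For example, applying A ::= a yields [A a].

[E [T [T [T [F [P [A a]]]] ++ [F [P [A a]]]] ++ [F [P [A a]]]] :: [E [T [T [F [P [A a]]]] ++ [F [P [A a]]]]]]

E
T :: E
T ++ F :: E
T ++ F ++ F :: E
F ++ F ++ F :: E
P ++ F ++ F :: E
A ++ F ++ F :: E
a ++ F ++ F :: E
a ++ P ++ F :: E
a ++ A ++ F :: E
a ++ a ++ F :: E
a ++ a ++ P :: E
a ++ a ++ A :: E
a ++ a ++ a :: E
a ++ a ++ a :: T
a ++ a ++ a :: T ++ F
a ++ a ++ a :: F ++ F
a ++ a ++ a :: P ++ F
a ++ a ++ a :: A ++ F
a ++ a ++ a :: a ++ F
a ++ a ++ a :: a ++ P
a ++ a ++ a :: a ++ A
a ++ a ++ a :: a ++ a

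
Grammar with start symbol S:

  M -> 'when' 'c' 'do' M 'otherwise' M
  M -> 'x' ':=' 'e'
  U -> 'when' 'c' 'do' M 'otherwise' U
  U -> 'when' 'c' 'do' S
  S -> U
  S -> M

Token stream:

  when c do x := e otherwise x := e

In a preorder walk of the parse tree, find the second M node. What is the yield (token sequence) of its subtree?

[S [M when c do [M x := e] otherwise [M x := e]]]

x := e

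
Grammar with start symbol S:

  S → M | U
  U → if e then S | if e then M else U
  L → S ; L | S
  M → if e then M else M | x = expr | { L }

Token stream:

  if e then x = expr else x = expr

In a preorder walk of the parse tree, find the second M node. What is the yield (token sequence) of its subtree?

x = expr

[S [M if e then [M x = expr] else [M x = expr]]]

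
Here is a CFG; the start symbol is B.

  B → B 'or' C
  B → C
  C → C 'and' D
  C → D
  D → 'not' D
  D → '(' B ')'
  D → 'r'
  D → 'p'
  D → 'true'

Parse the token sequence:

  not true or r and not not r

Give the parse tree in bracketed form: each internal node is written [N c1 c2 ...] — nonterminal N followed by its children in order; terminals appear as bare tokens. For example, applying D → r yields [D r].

[B [B [C [D not [D true]]]] or [C [C [D r]] and [D not [D not [D r]]]]]

B
B or C
C or C
D or C
not D or C
not true or C
not true or C and D
not true or D and D
not true or r and D
not true or r and not D
not true or r and not not D
not true or r and not not r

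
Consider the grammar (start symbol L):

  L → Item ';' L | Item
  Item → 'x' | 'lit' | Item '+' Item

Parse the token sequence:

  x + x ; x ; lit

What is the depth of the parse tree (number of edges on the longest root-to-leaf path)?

[L [Item [Item x] + [Item x]] ; [L [Item x] ; [L [Item lit]]]]

4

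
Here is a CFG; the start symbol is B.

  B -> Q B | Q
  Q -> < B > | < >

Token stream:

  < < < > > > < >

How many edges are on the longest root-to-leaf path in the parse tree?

6

[B [Q < [B [Q < [B [Q < >]] >]] >] [B [Q < >]]]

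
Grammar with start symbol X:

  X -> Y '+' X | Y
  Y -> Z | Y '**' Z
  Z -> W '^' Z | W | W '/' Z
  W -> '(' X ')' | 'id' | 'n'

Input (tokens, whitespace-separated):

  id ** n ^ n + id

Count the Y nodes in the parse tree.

[X [Y [Y [Z [W id]]] ** [Z [W n] ^ [Z [W n]]]] + [X [Y [Z [W id]]]]]

3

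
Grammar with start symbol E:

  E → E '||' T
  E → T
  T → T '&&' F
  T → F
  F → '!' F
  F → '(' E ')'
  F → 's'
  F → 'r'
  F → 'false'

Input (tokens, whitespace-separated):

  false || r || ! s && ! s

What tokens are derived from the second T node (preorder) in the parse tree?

r

[E [E [E [T [F false]]] || [T [F r]]] || [T [T [F ! [F s]]] && [F ! [F s]]]]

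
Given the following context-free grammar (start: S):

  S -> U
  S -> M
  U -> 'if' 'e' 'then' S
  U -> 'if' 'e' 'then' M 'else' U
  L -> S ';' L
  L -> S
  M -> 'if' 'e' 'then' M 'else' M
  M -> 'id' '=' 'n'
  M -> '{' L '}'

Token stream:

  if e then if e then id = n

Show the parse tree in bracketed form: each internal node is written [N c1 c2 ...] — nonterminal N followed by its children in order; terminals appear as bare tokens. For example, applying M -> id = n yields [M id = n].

[S [U if e then [S [U if e then [S [M id = n]]]]]]

S
U
if e then S
if e then U
if e then if e then S
if e then if e then M
if e then if e then id = n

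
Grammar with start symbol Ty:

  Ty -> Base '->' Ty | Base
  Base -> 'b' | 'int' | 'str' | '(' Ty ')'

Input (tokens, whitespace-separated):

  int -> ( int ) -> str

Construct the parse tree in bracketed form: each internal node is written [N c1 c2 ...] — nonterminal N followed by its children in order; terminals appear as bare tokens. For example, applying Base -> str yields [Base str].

Ty
Base -> Ty
int -> Ty
int -> Base -> Ty
int -> ( Ty ) -> Ty
int -> ( Base ) -> Ty
int -> ( int ) -> Ty
int -> ( int ) -> Base
int -> ( int ) -> str

[Ty [Base int] -> [Ty [Base ( [Ty [Base int]] )] -> [Ty [Base str]]]]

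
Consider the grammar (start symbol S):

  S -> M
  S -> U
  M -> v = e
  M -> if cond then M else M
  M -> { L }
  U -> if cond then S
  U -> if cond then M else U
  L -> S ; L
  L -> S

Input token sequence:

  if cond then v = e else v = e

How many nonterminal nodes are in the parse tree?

[S [M if cond then [M v = e] else [M v = e]]]

4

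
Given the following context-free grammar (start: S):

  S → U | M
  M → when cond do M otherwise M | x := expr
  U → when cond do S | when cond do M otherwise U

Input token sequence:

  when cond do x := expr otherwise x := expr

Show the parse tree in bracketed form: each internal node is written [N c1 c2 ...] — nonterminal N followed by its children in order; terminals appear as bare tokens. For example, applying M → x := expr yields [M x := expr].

S
M
when cond do M otherwise M
when cond do x := expr otherwise M
when cond do x := expr otherwise x := expr

[S [M when cond do [M x := expr] otherwise [M x := expr]]]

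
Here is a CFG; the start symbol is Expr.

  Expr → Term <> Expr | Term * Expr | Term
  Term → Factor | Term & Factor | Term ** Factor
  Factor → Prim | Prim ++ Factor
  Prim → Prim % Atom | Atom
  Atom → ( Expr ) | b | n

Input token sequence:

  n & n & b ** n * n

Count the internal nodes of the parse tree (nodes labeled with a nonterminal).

22

[Expr [Term [Term [Term [Term [Factor [Prim [Atom n]]]] & [Factor [Prim [Atom n]]]] & [Factor [Prim [Atom b]]]] ** [Factor [Prim [Atom n]]]] * [Expr [Term [Factor [Prim [Atom n]]]]]]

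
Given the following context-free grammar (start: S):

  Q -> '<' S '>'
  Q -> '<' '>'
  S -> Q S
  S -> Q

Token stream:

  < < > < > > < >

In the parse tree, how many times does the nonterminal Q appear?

4

[S [Q < [S [Q < >] [S [Q < >]]] >] [S [Q < >]]]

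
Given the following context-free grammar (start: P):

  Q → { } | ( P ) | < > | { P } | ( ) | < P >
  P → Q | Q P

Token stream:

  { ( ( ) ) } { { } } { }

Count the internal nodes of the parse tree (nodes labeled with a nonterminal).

12

[P [Q { [P [Q ( [P [Q ( )]] )]] }] [P [Q { [P [Q { }]] }] [P [Q { }]]]]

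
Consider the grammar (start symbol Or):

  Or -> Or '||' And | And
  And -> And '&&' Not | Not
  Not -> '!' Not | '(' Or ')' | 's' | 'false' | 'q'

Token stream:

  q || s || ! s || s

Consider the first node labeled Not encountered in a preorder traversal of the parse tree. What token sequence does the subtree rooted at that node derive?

[Or [Or [Or [Or [And [Not q]]] || [And [Not s]]] || [And [Not ! [Not s]]]] || [And [Not s]]]

q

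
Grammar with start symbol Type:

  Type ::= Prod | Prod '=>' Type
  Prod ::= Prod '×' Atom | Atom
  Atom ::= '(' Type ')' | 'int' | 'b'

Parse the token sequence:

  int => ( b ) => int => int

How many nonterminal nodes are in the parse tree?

[Type [Prod [Atom int]] => [Type [Prod [Atom ( [Type [Prod [Atom b]]] )]] => [Type [Prod [Atom int]] => [Type [Prod [Atom int]]]]]]

15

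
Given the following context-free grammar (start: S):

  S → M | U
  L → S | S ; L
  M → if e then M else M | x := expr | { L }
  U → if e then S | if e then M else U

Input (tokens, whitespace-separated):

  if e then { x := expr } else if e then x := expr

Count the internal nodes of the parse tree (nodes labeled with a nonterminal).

9

[S [U if e then [M { [L [S [M x := expr]]] }] else [U if e then [S [M x := expr]]]]]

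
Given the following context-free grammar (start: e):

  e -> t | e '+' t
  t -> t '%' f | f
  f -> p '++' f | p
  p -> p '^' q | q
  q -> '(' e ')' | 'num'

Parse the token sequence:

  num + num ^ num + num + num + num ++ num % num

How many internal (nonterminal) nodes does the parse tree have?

34

[e [e [e [e [e [t [f [p [q num]]]]] + [t [f [p [p [q num]] ^ [q num]]]]] + [t [f [p [q num]]]]] + [t [f [p [q num]]]]] + [t [t [f [p [q num]] ++ [f [p [q num]]]]] % [f [p [q num]]]]]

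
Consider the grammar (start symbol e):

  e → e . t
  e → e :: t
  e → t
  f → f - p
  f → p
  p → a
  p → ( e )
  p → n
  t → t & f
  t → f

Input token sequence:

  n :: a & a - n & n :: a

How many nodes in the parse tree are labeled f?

6

[e [e [e [t [f [p n]]]] :: [t [t [t [f [p a]]] & [f [f [p a]] - [p n]]] & [f [p n]]]] :: [t [f [p a]]]]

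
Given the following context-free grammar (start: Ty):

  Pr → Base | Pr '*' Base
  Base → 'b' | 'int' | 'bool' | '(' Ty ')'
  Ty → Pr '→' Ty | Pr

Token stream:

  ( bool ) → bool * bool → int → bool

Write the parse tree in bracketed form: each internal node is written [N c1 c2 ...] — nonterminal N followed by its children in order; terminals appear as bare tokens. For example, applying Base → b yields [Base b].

Ty
Pr → Ty
Base → Ty
( Ty ) → Ty
( Pr ) → Ty
( Base ) → Ty
( bool ) → Ty
( bool ) → Pr → Ty
( bool ) → Pr * Base → Ty
( bool ) → Base * Base → Ty
( bool ) → bool * Base → Ty
( bool ) → bool * bool → Ty
( bool ) → bool * bool → Pr → Ty
( bool ) → bool * bool → Base → Ty
( bool ) → bool * bool → int → Ty
( bool ) → bool * bool → int → Pr
( bool ) → bool * bool → int → Base
( bool ) → bool * bool → int → bool

[Ty [Pr [Base ( [Ty [Pr [Base bool]]] )]] → [Ty [Pr [Pr [Base bool]] * [Base bool]] → [Ty [Pr [Base int]] → [Ty [Pr [Base bool]]]]]]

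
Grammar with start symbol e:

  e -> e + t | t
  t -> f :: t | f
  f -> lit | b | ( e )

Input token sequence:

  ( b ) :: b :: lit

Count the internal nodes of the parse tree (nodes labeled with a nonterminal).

10

[e [t [f ( [e [t [f b]]] )] :: [t [f b] :: [t [f lit]]]]]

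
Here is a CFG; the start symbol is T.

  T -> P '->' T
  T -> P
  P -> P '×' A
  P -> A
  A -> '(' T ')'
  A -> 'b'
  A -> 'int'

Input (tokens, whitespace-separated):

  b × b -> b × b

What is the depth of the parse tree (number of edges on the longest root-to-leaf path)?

[T [P [P [A b]] × [A b]] -> [T [P [P [A b]] × [A b]]]]

5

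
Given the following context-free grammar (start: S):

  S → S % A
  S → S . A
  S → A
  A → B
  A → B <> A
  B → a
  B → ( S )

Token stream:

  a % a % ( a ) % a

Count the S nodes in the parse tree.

[S [S [S [S [A [B a]]] % [A [B a]]] % [A [B ( [S [A [B a]]] )]]] % [A [B a]]]

5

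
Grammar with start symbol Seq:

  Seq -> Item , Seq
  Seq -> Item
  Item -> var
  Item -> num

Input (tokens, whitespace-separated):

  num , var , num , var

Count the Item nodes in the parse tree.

[Seq [Item num] , [Seq [Item var] , [Seq [Item num] , [Seq [Item var]]]]]

4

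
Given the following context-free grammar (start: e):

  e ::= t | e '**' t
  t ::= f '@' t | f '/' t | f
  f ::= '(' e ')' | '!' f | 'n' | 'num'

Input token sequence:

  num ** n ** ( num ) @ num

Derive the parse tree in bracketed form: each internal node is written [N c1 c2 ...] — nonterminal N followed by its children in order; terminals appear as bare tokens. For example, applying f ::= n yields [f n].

[e [e [e [t [f num]]] ** [t [f n]]] ** [t [f ( [e [t [f num]]] )] @ [t [f num]]]]

e
e ** t
e ** t ** t
t ** t ** t
f ** t ** t
num ** t ** t
num ** f ** t
num ** n ** t
num ** n ** f @ t
num ** n ** ( e ) @ t
num ** n ** ( t ) @ t
num ** n ** ( f ) @ t
num ** n ** ( num ) @ t
num ** n ** ( num ) @ f
num ** n ** ( num ) @ num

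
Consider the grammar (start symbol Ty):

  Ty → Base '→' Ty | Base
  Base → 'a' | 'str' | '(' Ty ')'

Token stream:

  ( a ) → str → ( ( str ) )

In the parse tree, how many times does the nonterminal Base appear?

6

[Ty [Base ( [Ty [Base a]] )] → [Ty [Base str] → [Ty [Base ( [Ty [Base ( [Ty [Base str]] )]] )]]]]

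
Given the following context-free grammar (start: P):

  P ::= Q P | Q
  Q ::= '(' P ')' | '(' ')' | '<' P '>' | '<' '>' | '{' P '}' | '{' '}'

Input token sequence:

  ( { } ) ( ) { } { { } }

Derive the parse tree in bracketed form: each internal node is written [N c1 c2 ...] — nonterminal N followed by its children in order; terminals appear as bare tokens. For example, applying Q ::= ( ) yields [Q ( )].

[P [Q ( [P [Q { }]] )] [P [Q ( )] [P [Q { }] [P [Q { [P [Q { }]] }]]]]]

P
Q P
( P ) P
( Q ) P
( { } ) P
( { } ) Q P
( { } ) ( ) P
( { } ) ( ) Q P
( { } ) ( ) { } P
( { } ) ( ) { } Q
( { } ) ( ) { } { P }
( { } ) ( ) { } { Q }
( { } ) ( ) { } { { } }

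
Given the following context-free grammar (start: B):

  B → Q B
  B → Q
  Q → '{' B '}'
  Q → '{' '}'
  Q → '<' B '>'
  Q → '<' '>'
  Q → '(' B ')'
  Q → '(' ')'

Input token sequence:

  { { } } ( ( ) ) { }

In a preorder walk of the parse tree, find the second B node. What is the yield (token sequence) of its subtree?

[B [Q { [B [Q { }]] }] [B [Q ( [B [Q ( )]] )] [B [Q { }]]]]

{ }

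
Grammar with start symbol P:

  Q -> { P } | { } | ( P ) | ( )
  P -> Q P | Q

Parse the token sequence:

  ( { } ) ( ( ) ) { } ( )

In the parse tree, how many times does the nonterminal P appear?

[P [Q ( [P [Q { }]] )] [P [Q ( [P [Q ( )]] )] [P [Q { }] [P [Q ( )]]]]]

6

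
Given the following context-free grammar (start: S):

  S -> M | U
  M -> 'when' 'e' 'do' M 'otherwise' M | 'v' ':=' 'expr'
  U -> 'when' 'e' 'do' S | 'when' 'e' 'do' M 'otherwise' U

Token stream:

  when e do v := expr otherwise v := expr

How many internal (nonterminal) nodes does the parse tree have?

4

[S [M when e do [M v := expr] otherwise [M v := expr]]]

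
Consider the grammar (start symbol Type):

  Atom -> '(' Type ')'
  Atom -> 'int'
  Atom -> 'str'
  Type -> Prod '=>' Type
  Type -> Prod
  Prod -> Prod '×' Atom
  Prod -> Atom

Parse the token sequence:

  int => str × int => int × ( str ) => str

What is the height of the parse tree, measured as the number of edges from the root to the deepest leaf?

8

[Type [Prod [Atom int]] => [Type [Prod [Prod [Atom str]] × [Atom int]] => [Type [Prod [Prod [Atom int]] × [Atom ( [Type [Prod [Atom str]]] )]] => [Type [Prod [Atom str]]]]]]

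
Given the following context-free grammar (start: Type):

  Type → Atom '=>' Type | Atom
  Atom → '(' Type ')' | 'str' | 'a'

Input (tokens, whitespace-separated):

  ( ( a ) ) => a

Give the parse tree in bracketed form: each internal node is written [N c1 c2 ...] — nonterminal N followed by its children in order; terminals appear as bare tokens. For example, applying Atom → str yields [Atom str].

[Type [Atom ( [Type [Atom ( [Type [Atom a]] )]] )] => [Type [Atom a]]]

Type
Atom => Type
( Type ) => Type
( Atom ) => Type
( ( Type ) ) => Type
( ( Atom ) ) => Type
( ( a ) ) => Type
( ( a ) ) => Atom
( ( a ) ) => a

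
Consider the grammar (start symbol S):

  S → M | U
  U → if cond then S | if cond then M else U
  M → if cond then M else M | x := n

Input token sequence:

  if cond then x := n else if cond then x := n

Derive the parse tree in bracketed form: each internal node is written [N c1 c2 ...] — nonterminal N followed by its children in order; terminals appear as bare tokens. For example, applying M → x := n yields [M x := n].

[S [U if cond then [M x := n] else [U if cond then [S [M x := n]]]]]

S
U
if cond then M else U
if cond then x := n else U
if cond then x := n else if cond then S
if cond then x := n else if cond then M
if cond then x := n else if cond then x := n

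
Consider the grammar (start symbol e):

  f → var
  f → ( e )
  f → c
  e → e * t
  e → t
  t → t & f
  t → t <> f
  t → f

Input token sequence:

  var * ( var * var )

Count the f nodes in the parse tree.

[e [e [t [f var]]] * [t [f ( [e [e [t [f var]]] * [t [f var]]] )]]]

4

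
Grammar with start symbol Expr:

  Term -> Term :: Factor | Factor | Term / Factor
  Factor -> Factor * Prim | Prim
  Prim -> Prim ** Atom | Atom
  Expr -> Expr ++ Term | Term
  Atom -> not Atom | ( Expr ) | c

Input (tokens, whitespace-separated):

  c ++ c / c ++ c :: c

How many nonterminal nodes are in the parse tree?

23

[Expr [Expr [Expr [Term [Factor [Prim [Atom c]]]]] ++ [Term [Term [Factor [Prim [Atom c]]]] / [Factor [Prim [Atom c]]]]] ++ [Term [Term [Factor [Prim [Atom c]]]] :: [Factor [Prim [Atom c]]]]]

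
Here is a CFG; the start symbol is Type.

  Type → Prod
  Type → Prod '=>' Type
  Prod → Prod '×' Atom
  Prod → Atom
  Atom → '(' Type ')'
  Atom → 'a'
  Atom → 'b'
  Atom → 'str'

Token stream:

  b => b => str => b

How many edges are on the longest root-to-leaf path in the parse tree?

6

[Type [Prod [Atom b]] => [Type [Prod [Atom b]] => [Type [Prod [Atom str]] => [Type [Prod [Atom b]]]]]]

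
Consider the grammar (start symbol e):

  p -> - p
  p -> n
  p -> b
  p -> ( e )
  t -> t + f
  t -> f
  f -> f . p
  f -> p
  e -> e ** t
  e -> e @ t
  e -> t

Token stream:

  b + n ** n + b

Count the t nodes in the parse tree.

4

[e [e [t [t [f [p b]]] + [f [p n]]]] ** [t [t [f [p n]]] + [f [p b]]]]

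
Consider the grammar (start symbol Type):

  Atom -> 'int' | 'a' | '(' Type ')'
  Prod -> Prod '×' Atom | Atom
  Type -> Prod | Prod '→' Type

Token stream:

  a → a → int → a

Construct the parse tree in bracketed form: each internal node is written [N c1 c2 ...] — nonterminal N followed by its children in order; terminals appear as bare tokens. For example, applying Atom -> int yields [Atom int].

[Type [Prod [Atom a]] → [Type [Prod [Atom a]] → [Type [Prod [Atom int]] → [Type [Prod [Atom a]]]]]]

Type
Prod → Type
Atom → Type
a → Type
a → Prod → Type
a → Atom → Type
a → a → Type
a → a → Prod → Type
a → a → Atom → Type
a → a → int → Type
a → a → int → Prod
a → a → int → Atom
a → a → int → a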